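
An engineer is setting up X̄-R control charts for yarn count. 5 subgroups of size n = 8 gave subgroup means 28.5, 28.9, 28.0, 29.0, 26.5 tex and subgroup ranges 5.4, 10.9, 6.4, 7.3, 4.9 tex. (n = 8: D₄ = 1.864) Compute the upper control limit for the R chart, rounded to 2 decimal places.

13.01

R̄ = (5.4 + 10.9 + 6.4 + 7.3 + 4.9) / 5 = 34.9000 / 5 = 6.9800
UCL_R = D₄·R̄ = 1.864 × 6.9800 = 13.0107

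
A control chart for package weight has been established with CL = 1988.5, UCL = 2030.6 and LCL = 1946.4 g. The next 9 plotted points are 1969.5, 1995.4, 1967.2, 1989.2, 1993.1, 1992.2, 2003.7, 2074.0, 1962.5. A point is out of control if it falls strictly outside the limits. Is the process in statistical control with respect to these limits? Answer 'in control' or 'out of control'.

Compare each point to [1946.4, 2030.6]: sample 8 = 2074.0 > UCL.

out of control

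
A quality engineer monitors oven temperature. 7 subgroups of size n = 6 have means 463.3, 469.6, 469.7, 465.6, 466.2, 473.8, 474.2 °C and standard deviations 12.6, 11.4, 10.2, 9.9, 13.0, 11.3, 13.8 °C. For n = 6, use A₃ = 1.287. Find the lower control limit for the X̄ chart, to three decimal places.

453.801

X̄̄ = (463.3 + 469.6 + 469.7 + 465.6 + 466.2 + 473.8 + 474.2) / 7 = 468.9143
s̄ = (12.6 + 11.4 + 10.2 + 9.9 + 13.0 + 11.3 + 13.8) / 7 = 11.7429
LCL = X̄̄ − A₃·s̄ = 468.9143 − 1.287 × 11.7429 = 453.8012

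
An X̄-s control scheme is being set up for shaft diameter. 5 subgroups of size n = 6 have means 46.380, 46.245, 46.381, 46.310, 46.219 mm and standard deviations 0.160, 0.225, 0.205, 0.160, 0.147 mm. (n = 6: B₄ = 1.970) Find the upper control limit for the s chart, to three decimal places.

s̄ = (0.160 + 0.225 + 0.205 + 0.160 + 0.147) / 5 = 0.1794
UCL_s = B₄·s̄ = 1.970 × 0.1794 = 0.3534

0.353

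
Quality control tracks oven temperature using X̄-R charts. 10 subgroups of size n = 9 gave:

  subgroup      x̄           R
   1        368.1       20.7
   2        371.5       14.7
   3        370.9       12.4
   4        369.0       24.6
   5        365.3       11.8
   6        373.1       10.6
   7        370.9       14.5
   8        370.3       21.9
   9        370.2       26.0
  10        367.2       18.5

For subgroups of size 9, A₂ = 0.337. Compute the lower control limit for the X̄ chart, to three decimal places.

X̄̄ = (368.1 + 371.5 + 370.9 + 369.0 + 365.3 + 373.1 + 370.9 + 370.3 + 370.2 + 367.2) / 10 = 3696.5000 / 10 = 369.6500
R̄ = (20.7 + 14.7 + 12.4 + 24.6 + 11.8 + 10.6 + 14.5 + 21.9 + 26.0 + 18.5) / 10 = 175.7000 / 10 = 17.5700
LCL = X̄̄ − A₂·R̄ = 369.6500 − 0.337 × 17.5700 = 363.7289

363.729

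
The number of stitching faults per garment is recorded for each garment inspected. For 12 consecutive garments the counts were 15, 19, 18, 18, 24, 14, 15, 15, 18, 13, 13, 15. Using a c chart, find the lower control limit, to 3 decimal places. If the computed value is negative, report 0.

4.261

c̄ = (15 + 19 + 18 + 18 + 24 + 14 + 15 + 15 + 18 + 13 + 13 + 15) / 12 = 197 / 12 = 16.4167
LCL = c̄ − 3√c̄ = 16.4167 − 3 × 4.0517 = 4.2614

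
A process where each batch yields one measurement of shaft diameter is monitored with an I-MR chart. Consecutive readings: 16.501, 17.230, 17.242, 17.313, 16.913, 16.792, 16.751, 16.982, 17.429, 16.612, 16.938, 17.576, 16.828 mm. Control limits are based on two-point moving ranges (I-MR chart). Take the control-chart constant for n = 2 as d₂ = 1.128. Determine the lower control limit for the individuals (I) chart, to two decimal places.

X̄ = (16.501 + 17.230 + 17.242 + 17.313 + 16.913 + 16.792 + 16.751 + 16.982 + 17.429 + 16.612 + 16.938 + 17.576 + 16.828) / 13 = 17.0082
Moving ranges: 0.729, 0.012, 0.071, 0.400, 0.121, 0.041, 0.231, 0.447, 0.817, 0.326, 0.638, 0.748; M̄R̄ = 4.5810 / 12 = 0.3818
LCL = X̄ − 3·M̄R̄/d₂ = 17.0082 − 3 × 0.3818 / 1.128 = 15.9929

15.99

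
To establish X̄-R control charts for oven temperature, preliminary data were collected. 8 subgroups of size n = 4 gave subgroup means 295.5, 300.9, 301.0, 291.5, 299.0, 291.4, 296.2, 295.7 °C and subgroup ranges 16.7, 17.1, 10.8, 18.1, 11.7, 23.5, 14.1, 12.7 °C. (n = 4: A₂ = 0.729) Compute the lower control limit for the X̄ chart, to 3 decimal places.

285.037

X̄̄ = (295.5 + 300.9 + 301.0 + 291.5 + 299.0 + 291.4 + 296.2 + 295.7) / 8 = 2371.2000 / 8 = 296.4000
R̄ = (16.7 + 17.1 + 10.8 + 18.1 + 11.7 + 23.5 + 14.1 + 12.7) / 8 = 124.7000 / 8 = 15.5875
LCL = X̄̄ − A₂·R̄ = 296.4000 − 0.729 × 15.5875 = 285.0367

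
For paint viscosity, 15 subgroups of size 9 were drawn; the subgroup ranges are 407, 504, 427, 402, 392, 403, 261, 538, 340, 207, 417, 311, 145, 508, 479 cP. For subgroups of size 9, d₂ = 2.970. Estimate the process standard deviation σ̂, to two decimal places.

R̄ = (407 + 504 + 427 + 402 + 392 + 403 + 261 + 538 + 340 + 207 + 417 + 311 + 145 + 508 + 479) / 15 = 382.7333
σ̂ = R̄ / d₂ = 382.7333 / 2.970 = 128.8664

128.87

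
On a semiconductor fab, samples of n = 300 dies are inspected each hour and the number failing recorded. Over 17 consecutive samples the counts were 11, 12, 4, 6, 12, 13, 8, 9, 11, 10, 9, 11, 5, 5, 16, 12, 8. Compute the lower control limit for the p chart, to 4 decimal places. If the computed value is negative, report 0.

0.0014

p̄ = Σdᵢ / (k·n) = 162 / (17 × 300) = 0.03176
LCL = p̄ − 3·√(p̄(1−p̄)/n) = 0.03176 − 3 × 0.01013 = 0.00139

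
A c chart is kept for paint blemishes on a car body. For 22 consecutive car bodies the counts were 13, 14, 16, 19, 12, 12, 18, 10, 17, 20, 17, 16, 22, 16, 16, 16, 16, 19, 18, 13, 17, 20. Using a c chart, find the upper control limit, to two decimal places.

c̄ = (13 + 14 + 16 + 19 + 12 + 12 + 18 + 10 + 17 + 20 + 17 + 16 + 22 + 16 + 16 + 16 + 16 + 19 + 18 + 13 + 17 + 20) / 22 = 357 / 22 = 16.2273
UCL = c̄ + 3√c̄ = 16.2273 + 3 × √16.2273 = 16.2273 + 3 × 4.0283 = 28.3122

28.31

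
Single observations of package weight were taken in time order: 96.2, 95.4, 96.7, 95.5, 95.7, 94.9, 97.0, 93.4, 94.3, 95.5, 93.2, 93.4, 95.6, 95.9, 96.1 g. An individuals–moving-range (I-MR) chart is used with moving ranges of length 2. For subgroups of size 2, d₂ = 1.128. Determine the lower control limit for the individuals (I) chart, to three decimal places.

X̄ = (96.2 + 95.4 + 96.7 + 95.5 + 95.7 + 94.9 + 97.0 + 93.4 + 94.3 + 95.5 + 93.2 + 93.4 + 95.6 + 95.9 + 96.1) / 15 = 95.2533
Moving ranges: 0.8, 1.3, 1.2, 0.2, 0.8, 2.1, 3.6, 0.9, 1.2, 2.3, 0.2, 2.2, 0.3, 0.2; M̄R̄ = 17.3000 / 14 = 1.2357
LCL = X̄ − 3·M̄R̄/d₂ = 95.2533 − 3 × 1.2357 / 1.128 = 91.9669

91.967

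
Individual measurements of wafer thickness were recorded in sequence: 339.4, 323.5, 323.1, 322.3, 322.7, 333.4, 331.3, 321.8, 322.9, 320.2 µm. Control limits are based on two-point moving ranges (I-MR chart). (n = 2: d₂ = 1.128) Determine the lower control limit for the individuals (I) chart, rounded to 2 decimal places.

313.18

X̄ = (339.4 + 323.5 + 323.1 + 322.3 + 322.7 + 333.4 + 331.3 + 321.8 + 322.9 + 320.2) / 10 = 326.0600
Moving ranges: 15.9, 0.4, 0.8, 0.4, 10.7, 2.1, 9.5, 1.1, 2.7; M̄R̄ = 43.6000 / 9 = 4.8444
LCL = X̄ − 3·M̄R̄/d₂ = 326.0600 − 3 × 4.8444 / 1.128 = 313.1758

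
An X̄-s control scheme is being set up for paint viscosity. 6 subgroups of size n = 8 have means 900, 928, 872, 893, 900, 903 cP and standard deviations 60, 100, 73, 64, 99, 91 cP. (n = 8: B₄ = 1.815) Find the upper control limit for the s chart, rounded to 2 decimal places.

s̄ = (60 + 100 + 73 + 64 + 99 + 91) / 6 = 81.1667
UCL_s = B₄·s̄ = 1.815 × 81.1667 = 147.3175

147.32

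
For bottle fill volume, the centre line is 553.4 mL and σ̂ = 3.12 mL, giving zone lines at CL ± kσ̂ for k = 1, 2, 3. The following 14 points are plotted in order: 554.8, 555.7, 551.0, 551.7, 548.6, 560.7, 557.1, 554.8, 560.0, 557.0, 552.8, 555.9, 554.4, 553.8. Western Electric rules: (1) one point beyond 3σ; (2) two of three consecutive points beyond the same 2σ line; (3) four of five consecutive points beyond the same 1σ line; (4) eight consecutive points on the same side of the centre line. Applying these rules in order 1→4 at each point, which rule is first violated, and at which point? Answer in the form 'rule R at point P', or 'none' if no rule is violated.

rule 3 at point 10

Zone of each point (C = within 1σ̂, B = 1σ̂–2σ̂, A = 2σ̂–3σ̂, * = beyond 3σ̂; sign = side of CL): 1:+C, 2:+C, 3:-C, 4:-C, 5:-B, 6:+A, 7:+B, 8:+C, 9:+A, 10:+B, 11:-C, 12:+C, 13:+C, 14:+C
Rule 3 (four of five consecutive points beyond the same 1σ limit) is satisfied at point 10.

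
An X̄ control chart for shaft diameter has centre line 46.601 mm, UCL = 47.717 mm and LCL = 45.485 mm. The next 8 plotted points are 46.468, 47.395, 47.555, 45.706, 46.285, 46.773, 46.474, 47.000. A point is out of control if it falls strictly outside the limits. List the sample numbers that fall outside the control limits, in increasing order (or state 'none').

none

All 8 points lie within [45.485, 47.717].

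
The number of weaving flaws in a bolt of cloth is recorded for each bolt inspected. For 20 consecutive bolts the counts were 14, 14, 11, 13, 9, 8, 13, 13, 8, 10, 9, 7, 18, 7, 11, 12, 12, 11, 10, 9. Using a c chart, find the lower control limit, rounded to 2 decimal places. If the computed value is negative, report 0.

c̄ = (14 + 14 + 11 + 13 + 9 + 8 + 13 + 13 + 8 + 10 + 9 + 7 + 18 + 7 + 11 + 12 + 12 + 11 + 10 + 9) / 20 = 219 / 20 = 10.9500
LCL = c̄ − 3√c̄ = 10.9500 − 3 × 3.3091 = 1.0228

1.02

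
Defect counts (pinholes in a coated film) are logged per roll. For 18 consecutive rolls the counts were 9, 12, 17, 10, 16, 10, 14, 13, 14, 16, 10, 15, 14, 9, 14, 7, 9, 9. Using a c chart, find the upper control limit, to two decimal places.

22.55

c̄ = (9 + 12 + 17 + 10 + 16 + 10 + 14 + 13 + 14 + 16 + 10 + 15 + 14 + 9 + 14 + 7 + 9 + 9) / 18 = 218 / 18 = 12.1111
UCL = c̄ + 3√c̄ = 12.1111 + 3 × √12.1111 = 12.1111 + 3 × 3.4801 = 22.5514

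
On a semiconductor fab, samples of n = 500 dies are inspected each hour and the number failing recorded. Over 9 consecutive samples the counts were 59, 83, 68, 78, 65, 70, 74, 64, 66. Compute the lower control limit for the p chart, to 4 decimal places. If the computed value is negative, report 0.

0.0929

p̄ = Σdᵢ / (k·n) = 627 / (9 × 500) = 0.13933
LCL = p̄ − 3·√(p̄(1−p̄)/n) = 0.13933 − 3 × 0.01549 = 0.09287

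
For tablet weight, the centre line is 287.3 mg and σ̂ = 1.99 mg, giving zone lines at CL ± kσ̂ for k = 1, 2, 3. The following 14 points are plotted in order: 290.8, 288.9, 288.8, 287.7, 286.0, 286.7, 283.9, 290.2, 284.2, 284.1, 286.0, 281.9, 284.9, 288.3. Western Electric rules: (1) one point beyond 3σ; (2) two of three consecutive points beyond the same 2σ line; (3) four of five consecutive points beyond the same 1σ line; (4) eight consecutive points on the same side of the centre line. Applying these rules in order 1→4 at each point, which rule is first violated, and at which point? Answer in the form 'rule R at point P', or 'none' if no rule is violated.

rule 3 at point 13

Zone of each point (C = within 1σ̂, B = 1σ̂–2σ̂, A = 2σ̂–3σ̂, * = beyond 3σ̂; sign = side of CL): 1:+B, 2:+C, 3:+C, 4:+C, 5:-C, 6:-C, 7:-B, 8:+B, 9:-B, 10:-B, 11:-C, 12:-A, 13:-B, 14:+C
Rule 3 (four of five consecutive points beyond the same 1σ limit) is satisfied at point 13.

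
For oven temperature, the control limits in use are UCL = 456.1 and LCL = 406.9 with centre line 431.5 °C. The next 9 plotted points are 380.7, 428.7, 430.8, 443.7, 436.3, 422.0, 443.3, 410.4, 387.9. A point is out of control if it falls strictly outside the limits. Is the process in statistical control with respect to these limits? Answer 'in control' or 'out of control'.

out of control

Compare each point to [406.9, 456.1]: sample 1 = 380.7 < LCL; sample 9 = 387.9 < LCL.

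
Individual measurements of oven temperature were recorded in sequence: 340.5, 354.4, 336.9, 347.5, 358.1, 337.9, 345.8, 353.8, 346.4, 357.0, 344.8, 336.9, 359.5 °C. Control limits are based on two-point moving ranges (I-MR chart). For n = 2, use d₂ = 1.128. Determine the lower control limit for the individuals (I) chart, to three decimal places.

X̄ = (340.5 + 354.4 + 336.9 + 347.5 + 358.1 + 337.9 + 345.8 + 353.8 + 346.4 + 357.0 + 344.8 + 336.9 + 359.5) / 13 = 347.6538
Moving ranges: 13.9, 17.5, 10.6, 10.6, 20.2, 7.9, 8.0, 7.4, 10.6, 12.2, 7.9, 22.6; M̄R̄ = 149.4000 / 12 = 12.4500
LCL = X̄ − 3·M̄R̄/d₂ = 347.6538 − 3 × 12.4500 / 1.128 = 314.5421

314.542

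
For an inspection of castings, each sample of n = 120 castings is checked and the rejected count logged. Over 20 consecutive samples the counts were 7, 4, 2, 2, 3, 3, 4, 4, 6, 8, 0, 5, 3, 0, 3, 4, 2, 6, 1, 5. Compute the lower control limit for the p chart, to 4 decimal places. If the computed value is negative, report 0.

0.0000

p̄ = Σdᵢ / (k·n) = 72 / (20 × 120) = 0.03000
LCL = p̄ − 3·√(p̄(1−p̄)/n) = 0.03000 − 3 × 0.01557 = -0.01672 → 0 (negative, so LCL = 0)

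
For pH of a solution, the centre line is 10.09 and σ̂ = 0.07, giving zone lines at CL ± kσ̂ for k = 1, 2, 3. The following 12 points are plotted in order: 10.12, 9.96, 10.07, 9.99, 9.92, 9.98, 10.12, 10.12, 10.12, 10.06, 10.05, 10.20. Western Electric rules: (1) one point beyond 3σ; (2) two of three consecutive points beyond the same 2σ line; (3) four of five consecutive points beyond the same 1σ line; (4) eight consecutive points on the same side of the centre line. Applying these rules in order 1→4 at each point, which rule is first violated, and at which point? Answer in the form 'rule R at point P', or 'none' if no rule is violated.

Zone of each point (C = within 1σ̂, B = 1σ̂–2σ̂, A = 2σ̂–3σ̂, * = beyond 3σ̂; sign = side of CL): 1:+C, 2:-B, 3:-C, 4:-B, 5:-A, 6:-B, 7:+C, 8:+C, 9:+C, 10:-C, 11:-C, 12:+B
Rule 3 (four of five consecutive points beyond the same 1σ limit) is satisfied at point 6.

rule 3 at point 6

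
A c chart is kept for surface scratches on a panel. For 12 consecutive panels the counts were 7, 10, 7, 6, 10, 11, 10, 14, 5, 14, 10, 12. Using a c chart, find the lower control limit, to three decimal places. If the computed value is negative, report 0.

0.339

c̄ = (7 + 10 + 7 + 6 + 10 + 11 + 10 + 14 + 5 + 14 + 10 + 12) / 12 = 116 / 12 = 9.6667
LCL = c̄ − 3√c̄ = 9.6667 − 3 × 3.1091 = 0.3393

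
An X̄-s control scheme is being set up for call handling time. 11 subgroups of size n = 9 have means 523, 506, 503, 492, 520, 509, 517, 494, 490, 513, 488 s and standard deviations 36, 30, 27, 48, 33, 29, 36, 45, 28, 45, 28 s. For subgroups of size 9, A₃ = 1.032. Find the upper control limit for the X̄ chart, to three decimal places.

541.120

X̄̄ = (523 + 506 + 503 + 492 + 520 + 509 + 517 + 494 + 490 + 513 + 488) / 11 = 505.0000
s̄ = (36 + 30 + 27 + 48 + 33 + 29 + 36 + 45 + 28 + 45 + 28) / 11 = 35.0000
UCL = X̄̄ + A₃·s̄ = 505.0000 + 1.032 × 35.0000 = 541.1200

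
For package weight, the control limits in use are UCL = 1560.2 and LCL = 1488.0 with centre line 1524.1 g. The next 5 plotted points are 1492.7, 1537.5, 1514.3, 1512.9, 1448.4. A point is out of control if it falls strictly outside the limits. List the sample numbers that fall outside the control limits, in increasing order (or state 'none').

Compare each point to [1488.0, 1560.2]: sample 5 = 1448.4 < LCL.

5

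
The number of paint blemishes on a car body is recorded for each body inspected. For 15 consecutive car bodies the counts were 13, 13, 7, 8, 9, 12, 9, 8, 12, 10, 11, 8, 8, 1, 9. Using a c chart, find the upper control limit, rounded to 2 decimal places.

c̄ = (13 + 13 + 7 + 8 + 9 + 12 + 9 + 8 + 12 + 10 + 11 + 8 + 8 + 1 + 9) / 15 = 138 / 15 = 9.2000
UCL = c̄ + 3√c̄ = 9.2000 + 3 × √9.2000 = 9.2000 + 3 × 3.0332 = 18.2995

18.30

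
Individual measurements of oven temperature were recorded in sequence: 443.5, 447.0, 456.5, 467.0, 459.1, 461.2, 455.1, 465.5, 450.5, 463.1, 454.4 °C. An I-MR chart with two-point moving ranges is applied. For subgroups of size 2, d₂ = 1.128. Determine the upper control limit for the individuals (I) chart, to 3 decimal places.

479.579

X̄ = (443.5 + 447.0 + 456.5 + 467.0 + 459.1 + 461.2 + 455.1 + 465.5 + 450.5 + 463.1 + 454.4) / 11 = 456.6273
Moving ranges: 3.5, 9.5, 10.5, 7.9, 2.1, 6.1, 10.4, 15.0, 12.6, 8.7; M̄R̄ = 86.3000 / 10 = 8.6300
UCL = X̄ + 3·M̄R̄/d₂ = 456.6273 + 3 × 8.6300 / 1.128 = 479.5794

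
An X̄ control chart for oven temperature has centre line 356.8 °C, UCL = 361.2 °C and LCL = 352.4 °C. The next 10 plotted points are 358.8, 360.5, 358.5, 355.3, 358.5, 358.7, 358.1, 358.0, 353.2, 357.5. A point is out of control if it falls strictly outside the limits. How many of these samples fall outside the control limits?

All 10 points lie within [352.4, 361.2].

0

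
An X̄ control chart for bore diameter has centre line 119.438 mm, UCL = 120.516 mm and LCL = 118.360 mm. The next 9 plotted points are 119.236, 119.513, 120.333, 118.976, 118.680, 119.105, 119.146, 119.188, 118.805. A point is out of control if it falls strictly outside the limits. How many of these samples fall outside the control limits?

All 9 points lie within [118.360, 120.516].

0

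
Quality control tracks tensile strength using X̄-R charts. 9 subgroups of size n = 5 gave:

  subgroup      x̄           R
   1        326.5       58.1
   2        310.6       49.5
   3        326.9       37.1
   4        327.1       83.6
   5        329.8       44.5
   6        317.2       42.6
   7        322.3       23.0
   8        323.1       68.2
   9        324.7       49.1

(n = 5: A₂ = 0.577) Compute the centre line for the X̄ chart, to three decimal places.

323.133

X̄̄ = (326.5 + 310.6 + 326.9 + 327.1 + 329.8 + 317.2 + 322.3 + 323.1 + 324.7) / 9 = 2908.2000 / 9 = 323.1333
CL = X̄̄ = 323.1333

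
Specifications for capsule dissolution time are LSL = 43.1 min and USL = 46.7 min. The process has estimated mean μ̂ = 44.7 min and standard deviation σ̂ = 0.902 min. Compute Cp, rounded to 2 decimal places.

0.67

Cp = (USL − LSL) / (6σ̂) = (46.7 − 43.1) / (6 × 0.902) = 3.6000 / 5.4120 = 0.6652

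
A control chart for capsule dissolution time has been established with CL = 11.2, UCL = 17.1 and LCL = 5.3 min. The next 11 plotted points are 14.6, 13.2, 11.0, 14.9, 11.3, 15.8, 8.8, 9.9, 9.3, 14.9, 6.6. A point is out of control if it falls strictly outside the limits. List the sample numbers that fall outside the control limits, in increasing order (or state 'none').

none

All 11 points lie within [5.3, 17.1].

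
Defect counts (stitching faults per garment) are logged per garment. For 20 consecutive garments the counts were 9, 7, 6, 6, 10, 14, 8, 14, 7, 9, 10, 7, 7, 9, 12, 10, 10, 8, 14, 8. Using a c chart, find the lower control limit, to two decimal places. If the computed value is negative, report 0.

0.13

c̄ = (9 + 7 + 6 + 6 + 10 + 14 + 8 + 14 + 7 + 9 + 10 + 7 + 7 + 9 + 12 + 10 + 10 + 8 + 14 + 8) / 20 = 185 / 20 = 9.2500
LCL = c̄ − 3√c̄ = 9.2500 − 3 × 3.0414 = 0.1259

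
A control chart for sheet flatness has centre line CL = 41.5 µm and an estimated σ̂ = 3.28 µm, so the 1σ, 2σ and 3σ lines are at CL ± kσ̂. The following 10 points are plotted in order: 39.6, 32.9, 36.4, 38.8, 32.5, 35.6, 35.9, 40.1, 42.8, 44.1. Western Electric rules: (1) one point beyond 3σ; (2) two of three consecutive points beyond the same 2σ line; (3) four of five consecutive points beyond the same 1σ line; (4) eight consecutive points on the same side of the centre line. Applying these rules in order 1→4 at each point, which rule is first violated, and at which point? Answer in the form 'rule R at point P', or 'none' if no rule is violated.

Zone of each point (C = within 1σ̂, B = 1σ̂–2σ̂, A = 2σ̂–3σ̂, * = beyond 3σ̂; sign = side of CL): 1:-C, 2:-A, 3:-B, 4:-C, 5:-A, 6:-B, 7:-B, 8:-C, 9:+C, 10:+C
Rule 3 (four of five consecutive points beyond the same 1σ limit) is satisfied at point 6.

rule 3 at point 6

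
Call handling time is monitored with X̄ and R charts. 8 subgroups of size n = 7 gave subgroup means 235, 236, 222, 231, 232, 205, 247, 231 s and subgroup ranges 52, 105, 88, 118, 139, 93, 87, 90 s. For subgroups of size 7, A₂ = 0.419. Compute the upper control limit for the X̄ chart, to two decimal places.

X̄̄ = (235 + 236 + 222 + 231 + 232 + 205 + 247 + 231) / 8 = 1839.0000 / 8 = 229.8750
R̄ = (52 + 105 + 88 + 118 + 139 + 93 + 87 + 90) / 8 = 772.0000 / 8 = 96.5000
UCL = X̄̄ + A₂·R̄ = 229.8750 + 0.419 × 96.5000 = 270.3085

270.31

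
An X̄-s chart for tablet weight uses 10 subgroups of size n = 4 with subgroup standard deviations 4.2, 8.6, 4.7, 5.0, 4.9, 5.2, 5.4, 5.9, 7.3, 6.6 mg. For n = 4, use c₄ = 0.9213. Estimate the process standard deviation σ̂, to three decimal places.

s̄ = (4.2 + 8.6 + 4.7 + 5.0 + 4.9 + 5.2 + 5.4 + 5.9 + 7.3 + 6.6) / 10 = 5.7800
σ̂ = s̄ / c₄ = 5.7800 / 0.9213 = 6.2737

6.274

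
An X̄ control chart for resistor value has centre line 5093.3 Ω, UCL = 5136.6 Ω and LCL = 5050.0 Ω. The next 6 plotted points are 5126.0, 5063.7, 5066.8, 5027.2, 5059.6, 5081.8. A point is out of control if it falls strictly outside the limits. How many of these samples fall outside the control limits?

Compare each point to [5050.0, 5136.6]: sample 4 = 5027.2 < LCL.

1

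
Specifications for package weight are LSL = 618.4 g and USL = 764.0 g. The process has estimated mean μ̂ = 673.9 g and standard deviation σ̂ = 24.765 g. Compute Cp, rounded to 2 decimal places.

0.98

Cp = (USL − LSL) / (6σ̂) = (764.0 − 618.4) / (6 × 24.765) = 145.6000 / 148.5900 = 0.9799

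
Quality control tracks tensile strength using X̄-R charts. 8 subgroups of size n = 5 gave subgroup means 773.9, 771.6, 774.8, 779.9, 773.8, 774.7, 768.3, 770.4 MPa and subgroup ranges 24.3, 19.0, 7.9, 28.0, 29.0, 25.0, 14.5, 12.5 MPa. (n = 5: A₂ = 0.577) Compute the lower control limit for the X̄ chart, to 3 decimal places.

761.871

X̄̄ = (773.9 + 771.6 + 774.8 + 779.9 + 773.8 + 774.7 + 768.3 + 770.4) / 8 = 6187.4000 / 8 = 773.4250
R̄ = (24.3 + 19.0 + 7.9 + 28.0 + 29.0 + 25.0 + 14.5 + 12.5) / 8 = 160.2000 / 8 = 20.0250
LCL = X̄̄ − A₂·R̄ = 773.4250 − 0.577 × 20.0250 = 761.8706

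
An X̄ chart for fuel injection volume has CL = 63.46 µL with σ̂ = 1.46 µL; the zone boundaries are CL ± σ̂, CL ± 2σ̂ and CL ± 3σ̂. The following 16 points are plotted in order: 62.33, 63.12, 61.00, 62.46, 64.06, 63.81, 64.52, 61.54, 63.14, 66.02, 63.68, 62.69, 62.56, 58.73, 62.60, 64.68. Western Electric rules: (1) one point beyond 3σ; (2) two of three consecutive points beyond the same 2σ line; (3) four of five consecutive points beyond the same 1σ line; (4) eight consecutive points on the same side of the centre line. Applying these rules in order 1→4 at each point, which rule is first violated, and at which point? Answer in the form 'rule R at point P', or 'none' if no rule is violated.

Zone of each point (C = within 1σ̂, B = 1σ̂–2σ̂, A = 2σ̂–3σ̂, * = beyond 3σ̂; sign = side of CL): 1:-C, 2:-C, 3:-B, 4:-C, 5:+C, 6:+C, 7:+C, 8:-B, 9:-C, 10:+B, 11:+C, 12:-C, 13:-C, 14:-*, 15:-C, 16:+C
Rule 1 (one point beyond the 3σ limits) is satisfied at point 14.

rule 1 at point 14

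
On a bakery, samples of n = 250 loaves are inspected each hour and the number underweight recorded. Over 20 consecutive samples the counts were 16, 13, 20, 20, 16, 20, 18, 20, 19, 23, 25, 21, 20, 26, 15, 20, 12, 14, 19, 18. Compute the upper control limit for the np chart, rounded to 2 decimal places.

31.24

p̄ = Σdᵢ / (k·n) = 375 / (20 × 250) = 0.07500
UCL = np̄ + 3·√(np̄(1−p̄)) = 18.7500 + 3 × √(18.7500×0.92500) = 18.7500 + 3 × 4.1646 = 31.2437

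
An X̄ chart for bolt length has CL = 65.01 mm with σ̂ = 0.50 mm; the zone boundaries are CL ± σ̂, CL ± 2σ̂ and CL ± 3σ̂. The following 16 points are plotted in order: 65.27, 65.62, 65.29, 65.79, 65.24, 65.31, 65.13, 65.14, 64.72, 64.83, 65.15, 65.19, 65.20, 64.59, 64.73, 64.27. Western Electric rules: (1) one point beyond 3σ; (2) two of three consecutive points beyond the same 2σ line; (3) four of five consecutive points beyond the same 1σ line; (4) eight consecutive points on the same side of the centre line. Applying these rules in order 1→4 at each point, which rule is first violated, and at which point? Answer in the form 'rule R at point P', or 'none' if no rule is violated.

Zone of each point (C = within 1σ̂, B = 1σ̂–2σ̂, A = 2σ̂–3σ̂, * = beyond 3σ̂; sign = side of CL): 1:+C, 2:+B, 3:+C, 4:+B, 5:+C, 6:+C, 7:+C, 8:+C, 9:-C, 10:-C, 11:+C, 12:+C, 13:+C, 14:-C, 15:-C, 16:-B
Rule 4 (eight consecutive points on the same side of the centre line) is satisfied at point 8.

rule 4 at point 8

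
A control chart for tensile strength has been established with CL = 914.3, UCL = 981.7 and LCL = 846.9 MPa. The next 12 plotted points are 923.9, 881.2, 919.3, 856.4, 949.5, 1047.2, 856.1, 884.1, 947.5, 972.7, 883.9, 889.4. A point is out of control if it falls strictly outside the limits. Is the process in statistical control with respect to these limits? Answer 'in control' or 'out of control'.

Compare each point to [846.9, 981.7]: sample 6 = 1047.2 > UCL.

out of control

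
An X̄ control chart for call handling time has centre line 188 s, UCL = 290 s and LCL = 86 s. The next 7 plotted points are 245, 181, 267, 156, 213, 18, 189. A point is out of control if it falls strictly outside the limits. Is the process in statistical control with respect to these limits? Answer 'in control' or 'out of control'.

out of control

Compare each point to [86, 290]: sample 6 = 18 < LCL.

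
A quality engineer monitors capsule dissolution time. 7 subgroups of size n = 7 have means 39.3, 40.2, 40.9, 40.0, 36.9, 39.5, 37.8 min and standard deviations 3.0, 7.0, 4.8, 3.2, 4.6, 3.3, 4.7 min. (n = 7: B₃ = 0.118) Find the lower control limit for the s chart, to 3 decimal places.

s̄ = (3.0 + 7.0 + 4.8 + 3.2 + 4.6 + 3.3 + 4.7) / 7 = 4.3714
LCL_s = B₃·s̄ = 0.118 × 4.3714 = 0.5158

0.516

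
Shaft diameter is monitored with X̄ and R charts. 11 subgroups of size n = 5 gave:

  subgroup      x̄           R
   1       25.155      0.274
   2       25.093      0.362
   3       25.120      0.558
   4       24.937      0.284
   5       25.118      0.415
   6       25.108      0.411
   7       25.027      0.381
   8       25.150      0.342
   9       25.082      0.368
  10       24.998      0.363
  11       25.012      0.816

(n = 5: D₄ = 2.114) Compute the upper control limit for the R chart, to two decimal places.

0.88

R̄ = (0.274 + 0.362 + 0.558 + 0.284 + 0.415 + 0.411 + 0.381 + 0.342 + 0.368 + 0.363 + 0.816) / 11 = 4.5740 / 11 = 0.4158
UCL_R = D₄·R̄ = 2.114 × 0.4158 = 0.8790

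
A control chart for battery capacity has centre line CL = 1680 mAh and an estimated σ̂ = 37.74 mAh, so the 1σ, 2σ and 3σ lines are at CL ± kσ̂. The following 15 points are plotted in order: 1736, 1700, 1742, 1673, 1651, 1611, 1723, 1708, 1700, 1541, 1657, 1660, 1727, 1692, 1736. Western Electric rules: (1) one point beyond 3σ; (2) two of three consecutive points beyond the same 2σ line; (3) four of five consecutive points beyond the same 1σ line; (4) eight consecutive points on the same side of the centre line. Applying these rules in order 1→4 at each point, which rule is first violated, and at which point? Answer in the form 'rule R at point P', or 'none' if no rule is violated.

rule 1 at point 10

Zone of each point (C = within 1σ̂, B = 1σ̂–2σ̂, A = 2σ̂–3σ̂, * = beyond 3σ̂; sign = side of CL): 1:+B, 2:+C, 3:+B, 4:-C, 5:-C, 6:-B, 7:+B, 8:+C, 9:+C, 10:-*, 11:-C, 12:-C, 13:+B, 14:+C, 15:+B
Rule 1 (one point beyond the 3σ limits) is satisfied at point 10.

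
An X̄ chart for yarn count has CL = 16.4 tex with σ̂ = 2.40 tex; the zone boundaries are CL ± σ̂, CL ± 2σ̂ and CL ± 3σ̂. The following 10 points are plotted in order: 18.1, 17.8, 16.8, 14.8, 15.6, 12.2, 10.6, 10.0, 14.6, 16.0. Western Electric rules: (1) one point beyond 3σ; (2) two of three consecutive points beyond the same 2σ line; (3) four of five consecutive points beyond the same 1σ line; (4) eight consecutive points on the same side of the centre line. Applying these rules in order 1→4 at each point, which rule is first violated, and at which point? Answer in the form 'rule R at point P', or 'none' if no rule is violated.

Zone of each point (C = within 1σ̂, B = 1σ̂–2σ̂, A = 2σ̂–3σ̂, * = beyond 3σ̂; sign = side of CL): 1:+C, 2:+C, 3:+C, 4:-C, 5:-C, 6:-B, 7:-A, 8:-A, 9:-C, 10:-C
Rule 2 (two of three consecutive points beyond the same 2σ limit) is satisfied at point 8.

rule 2 at point 8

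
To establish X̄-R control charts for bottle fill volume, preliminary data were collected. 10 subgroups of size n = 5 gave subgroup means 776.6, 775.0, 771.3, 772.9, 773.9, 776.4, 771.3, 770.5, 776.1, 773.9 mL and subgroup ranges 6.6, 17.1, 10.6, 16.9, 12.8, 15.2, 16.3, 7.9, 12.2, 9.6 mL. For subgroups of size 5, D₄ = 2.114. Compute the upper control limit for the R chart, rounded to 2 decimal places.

26.47

R̄ = (6.6 + 17.1 + 10.6 + 16.9 + 12.8 + 15.2 + 16.3 + 7.9 + 12.2 + 9.6) / 10 = 125.2000 / 10 = 12.5200
UCL_R = D₄·R̄ = 2.114 × 12.5200 = 26.4673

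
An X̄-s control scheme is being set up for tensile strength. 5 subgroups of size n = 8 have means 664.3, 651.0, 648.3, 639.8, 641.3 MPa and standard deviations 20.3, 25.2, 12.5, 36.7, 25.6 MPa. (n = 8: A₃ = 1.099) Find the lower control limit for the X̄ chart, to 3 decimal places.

X̄̄ = (664.3 + 651.0 + 648.3 + 639.8 + 641.3) / 5 = 648.9400
s̄ = (20.3 + 25.2 + 12.5 + 36.7 + 25.6) / 5 = 24.0600
LCL = X̄̄ − A₃·s̄ = 648.9400 − 1.099 × 24.0600 = 622.4981

622.498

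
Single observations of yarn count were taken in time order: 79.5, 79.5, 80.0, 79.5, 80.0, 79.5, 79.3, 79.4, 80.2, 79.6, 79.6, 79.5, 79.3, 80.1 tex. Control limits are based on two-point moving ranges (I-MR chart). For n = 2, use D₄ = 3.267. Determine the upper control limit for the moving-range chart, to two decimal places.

Moving ranges: 0.0, 0.5, 0.5, 0.5, 0.5, 0.2, 0.1, 0.8, 0.6, 0.0, 0.1, 0.2, 0.8; M̄R̄ = 4.8000 / 13 = 0.3692
UCL_MR = D₄·M̄R̄ = 3.267 × 0.3692 = 1.2063

1.21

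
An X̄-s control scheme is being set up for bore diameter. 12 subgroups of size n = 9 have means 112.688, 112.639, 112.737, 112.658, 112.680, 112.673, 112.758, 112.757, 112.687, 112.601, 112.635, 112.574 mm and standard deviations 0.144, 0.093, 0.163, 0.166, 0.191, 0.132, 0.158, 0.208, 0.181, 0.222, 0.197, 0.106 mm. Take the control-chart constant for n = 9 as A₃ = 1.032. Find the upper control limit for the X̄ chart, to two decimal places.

112.84

X̄̄ = (112.688 + 112.639 + 112.737 + 112.658 + 112.680 + 112.673 + 112.758 + 112.757 + 112.687 + 112.601 + 112.635 + 112.574) / 12 = 112.6739
s̄ = (0.144 + 0.093 + 0.163 + 0.166 + 0.191 + 0.132 + 0.158 + 0.208 + 0.181 + 0.222 + 0.197 + 0.106) / 12 = 0.1634
UCL = X̄̄ + A₃·s̄ = 112.6739 + 1.032 × 0.1634 = 112.8426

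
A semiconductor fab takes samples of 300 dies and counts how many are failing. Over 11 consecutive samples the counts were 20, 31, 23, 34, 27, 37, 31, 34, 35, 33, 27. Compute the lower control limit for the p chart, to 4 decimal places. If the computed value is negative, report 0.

0.0485

p̄ = Σdᵢ / (k·n) = 332 / (11 × 300) = 0.10061
LCL = p̄ − 3·√(p̄(1−p̄)/n) = 0.10061 − 3 × 0.01737 = 0.04850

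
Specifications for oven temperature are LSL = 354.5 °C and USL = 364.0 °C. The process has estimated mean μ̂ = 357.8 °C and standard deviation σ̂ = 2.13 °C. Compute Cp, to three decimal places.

0.743

Cp = (USL − LSL) / (6σ̂) = (364.0 − 354.5) / (6 × 2.13) = 9.5000 / 12.7800 = 0.7433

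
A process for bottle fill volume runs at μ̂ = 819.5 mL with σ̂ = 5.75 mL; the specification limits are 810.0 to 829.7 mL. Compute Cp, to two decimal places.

Cp = (USL − LSL) / (6σ̂) = (829.7 − 810.0) / (6 × 5.75) = 19.7000 / 34.5000 = 0.5710

0.57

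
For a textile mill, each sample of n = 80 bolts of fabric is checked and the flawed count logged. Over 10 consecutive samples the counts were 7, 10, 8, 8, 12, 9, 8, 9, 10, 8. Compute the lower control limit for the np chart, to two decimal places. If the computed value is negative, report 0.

p̄ = Σdᵢ / (k·n) = 89 / (10 × 80) = 0.11125
LCL = np̄ − 3·√(np̄(1−p̄)) = 8.9000 − 3 × 2.8124 = 0.4627

0.46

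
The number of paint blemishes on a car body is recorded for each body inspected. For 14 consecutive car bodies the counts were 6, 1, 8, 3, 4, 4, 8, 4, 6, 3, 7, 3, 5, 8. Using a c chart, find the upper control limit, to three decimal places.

11.708

c̄ = (6 + 1 + 8 + 3 + 4 + 4 + 8 + 4 + 6 + 3 + 7 + 3 + 5 + 8) / 14 = 70 / 14 = 5.0000
UCL = c̄ + 3√c̄ = 5.0000 + 3 × √5.0000 = 5.0000 + 3 × 2.2361 = 11.7082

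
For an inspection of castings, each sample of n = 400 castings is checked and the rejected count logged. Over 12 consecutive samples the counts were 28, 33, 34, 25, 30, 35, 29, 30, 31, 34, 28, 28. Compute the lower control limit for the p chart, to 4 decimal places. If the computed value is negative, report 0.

0.0363

p̄ = Σdᵢ / (k·n) = 365 / (12 × 400) = 0.07604
LCL = p̄ − 3·√(p̄(1−p̄)/n) = 0.07604 − 3 × 0.01325 = 0.03628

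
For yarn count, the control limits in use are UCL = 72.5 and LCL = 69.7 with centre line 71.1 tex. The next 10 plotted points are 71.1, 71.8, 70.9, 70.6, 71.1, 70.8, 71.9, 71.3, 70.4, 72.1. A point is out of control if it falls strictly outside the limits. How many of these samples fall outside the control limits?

0

All 10 points lie within [69.7, 72.5].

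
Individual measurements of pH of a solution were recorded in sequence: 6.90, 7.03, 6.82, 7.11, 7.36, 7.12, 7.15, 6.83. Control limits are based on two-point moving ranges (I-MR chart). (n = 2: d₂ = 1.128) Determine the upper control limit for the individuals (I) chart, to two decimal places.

7.60

X̄ = (6.90 + 7.03 + 6.82 + 7.11 + 7.36 + 7.12 + 7.15 + 6.83) / 8 = 7.0400
Moving ranges: 0.13, 0.21, 0.29, 0.25, 0.24, 0.03, 0.32; M̄R̄ = 1.4700 / 7 = 0.2100
UCL = X̄ + 3·M̄R̄/d₂ = 7.0400 + 3 × 0.2100 / 1.128 = 7.5985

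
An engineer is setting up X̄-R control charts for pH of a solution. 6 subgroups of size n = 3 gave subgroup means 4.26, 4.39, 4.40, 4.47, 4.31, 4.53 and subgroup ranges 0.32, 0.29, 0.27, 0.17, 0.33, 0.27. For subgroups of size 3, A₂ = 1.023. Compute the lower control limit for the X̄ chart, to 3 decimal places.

X̄̄ = (4.26 + 4.39 + 4.40 + 4.47 + 4.31 + 4.53) / 6 = 26.3600 / 6 = 4.3933
R̄ = (0.32 + 0.29 + 0.27 + 0.17 + 0.33 + 0.27) / 6 = 1.6500 / 6 = 0.2750
LCL = X̄̄ − A₂·R̄ = 4.3933 − 1.023 × 0.2750 = 4.1120

4.112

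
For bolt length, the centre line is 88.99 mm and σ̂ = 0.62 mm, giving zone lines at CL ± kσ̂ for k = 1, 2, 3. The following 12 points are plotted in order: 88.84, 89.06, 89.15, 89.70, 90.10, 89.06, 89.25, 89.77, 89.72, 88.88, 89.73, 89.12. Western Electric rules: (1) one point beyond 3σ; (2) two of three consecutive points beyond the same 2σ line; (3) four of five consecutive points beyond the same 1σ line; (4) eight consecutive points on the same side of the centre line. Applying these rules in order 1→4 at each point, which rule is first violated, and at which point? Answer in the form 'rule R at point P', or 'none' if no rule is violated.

rule 4 at point 9

Zone of each point (C = within 1σ̂, B = 1σ̂–2σ̂, A = 2σ̂–3σ̂, * = beyond 3σ̂; sign = side of CL): 1:-C, 2:+C, 3:+C, 4:+B, 5:+B, 6:+C, 7:+C, 8:+B, 9:+B, 10:-C, 11:+B, 12:+C
Rule 4 (eight consecutive points on the same side of the centre line) is satisfied at point 9.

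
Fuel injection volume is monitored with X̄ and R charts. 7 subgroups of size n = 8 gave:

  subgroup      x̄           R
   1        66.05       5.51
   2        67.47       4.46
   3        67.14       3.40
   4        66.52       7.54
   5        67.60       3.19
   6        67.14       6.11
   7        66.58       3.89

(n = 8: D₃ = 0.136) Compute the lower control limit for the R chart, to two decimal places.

R̄ = (5.51 + 4.46 + 3.40 + 7.54 + 3.19 + 6.11 + 3.89) / 7 = 34.1000 / 7 = 4.8714
LCL_R = D₃·R̄ = 0.136 × 4.8714 = 0.6625

0.66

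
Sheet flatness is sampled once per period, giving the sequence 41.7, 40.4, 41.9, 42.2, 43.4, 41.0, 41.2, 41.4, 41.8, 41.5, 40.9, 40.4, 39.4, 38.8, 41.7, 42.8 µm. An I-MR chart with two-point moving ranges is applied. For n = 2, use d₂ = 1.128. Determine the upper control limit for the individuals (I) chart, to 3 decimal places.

X̄ = (41.7 + 40.4 + 41.9 + 42.2 + 43.4 + 41.0 + 41.2 + 41.4 + 41.8 + 41.5 + 40.9 + 40.4 + 39.4 + 38.8 + 41.7 + 42.8) / 16 = 41.2812
Moving ranges: 1.3, 1.5, 0.3, 1.2, 2.4, 0.2, 0.2, 0.4, 0.3, 0.6, 0.5, 1.0, 0.6, 2.9, 1.1; M̄R̄ = 14.5000 / 15 = 0.9667
UCL = X̄ + 3·M̄R̄/d₂ = 41.2812 + 3 × 0.9667 / 1.128 = 43.8522

43.852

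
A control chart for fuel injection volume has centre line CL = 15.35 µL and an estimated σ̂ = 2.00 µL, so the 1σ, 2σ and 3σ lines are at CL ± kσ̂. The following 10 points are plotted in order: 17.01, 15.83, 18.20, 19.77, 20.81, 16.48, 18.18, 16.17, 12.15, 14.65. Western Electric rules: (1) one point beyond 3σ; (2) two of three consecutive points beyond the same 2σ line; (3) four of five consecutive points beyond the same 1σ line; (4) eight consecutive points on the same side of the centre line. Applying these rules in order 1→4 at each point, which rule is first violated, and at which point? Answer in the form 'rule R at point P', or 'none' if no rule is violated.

Zone of each point (C = within 1σ̂, B = 1σ̂–2σ̂, A = 2σ̂–3σ̂, * = beyond 3σ̂; sign = side of CL): 1:+C, 2:+C, 3:+B, 4:+A, 5:+A, 6:+C, 7:+B, 8:+C, 9:-B, 10:-C
Rule 2 (two of three consecutive points beyond the same 2σ limit) is satisfied at point 5.

rule 2 at point 5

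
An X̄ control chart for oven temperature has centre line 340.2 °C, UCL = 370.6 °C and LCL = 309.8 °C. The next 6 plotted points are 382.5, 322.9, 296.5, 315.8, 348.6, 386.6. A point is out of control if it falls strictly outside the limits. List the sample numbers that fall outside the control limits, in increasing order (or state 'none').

1, 3, 6

Compare each point to [309.8, 370.6]: sample 1 = 382.5 > UCL; sample 3 = 296.5 < LCL; sample 6 = 386.6 > UCL.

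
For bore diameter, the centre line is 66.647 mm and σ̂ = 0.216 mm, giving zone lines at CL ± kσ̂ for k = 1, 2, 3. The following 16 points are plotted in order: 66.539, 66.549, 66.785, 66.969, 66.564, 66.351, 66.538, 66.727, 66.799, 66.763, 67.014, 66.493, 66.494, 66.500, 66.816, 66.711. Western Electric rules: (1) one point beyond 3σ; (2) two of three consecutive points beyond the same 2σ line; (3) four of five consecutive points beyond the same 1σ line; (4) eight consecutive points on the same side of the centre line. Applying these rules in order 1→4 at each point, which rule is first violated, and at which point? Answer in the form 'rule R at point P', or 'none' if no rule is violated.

Zone of each point (C = within 1σ̂, B = 1σ̂–2σ̂, A = 2σ̂–3σ̂, * = beyond 3σ̂; sign = side of CL): 1:-C, 2:-C, 3:+C, 4:+B, 5:-C, 6:-B, 7:-C, 8:+C, 9:+C, 10:+C, 11:+B, 12:-C, 13:-C, 14:-C, 15:+C, 16:+C
No rule fires across all 16 points.

none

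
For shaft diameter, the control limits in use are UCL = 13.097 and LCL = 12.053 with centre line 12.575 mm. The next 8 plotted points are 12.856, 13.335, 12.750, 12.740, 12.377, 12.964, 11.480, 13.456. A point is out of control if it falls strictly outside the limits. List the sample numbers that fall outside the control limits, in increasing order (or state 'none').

Compare each point to [12.053, 13.097]: sample 2 = 13.335 > UCL; sample 7 = 11.480 < LCL; sample 8 = 13.456 > UCL.

2, 7, 8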